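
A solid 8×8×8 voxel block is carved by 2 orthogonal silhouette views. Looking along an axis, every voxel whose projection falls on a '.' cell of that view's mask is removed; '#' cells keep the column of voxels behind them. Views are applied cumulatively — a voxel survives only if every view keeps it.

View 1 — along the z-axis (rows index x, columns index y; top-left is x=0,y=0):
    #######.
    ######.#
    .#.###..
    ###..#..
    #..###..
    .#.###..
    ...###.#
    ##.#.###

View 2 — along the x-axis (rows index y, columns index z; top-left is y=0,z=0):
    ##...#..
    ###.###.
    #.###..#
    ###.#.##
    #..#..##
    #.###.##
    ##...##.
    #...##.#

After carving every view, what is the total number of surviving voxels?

voxel count = 200

before carving: 512 voxels (8×8×8)
  1. axis=2 (XY plane), |mask|=40  ⇒  voxels=320
  2. axis=0 (YZ plane), |mask|=38  ⇒  voxels=200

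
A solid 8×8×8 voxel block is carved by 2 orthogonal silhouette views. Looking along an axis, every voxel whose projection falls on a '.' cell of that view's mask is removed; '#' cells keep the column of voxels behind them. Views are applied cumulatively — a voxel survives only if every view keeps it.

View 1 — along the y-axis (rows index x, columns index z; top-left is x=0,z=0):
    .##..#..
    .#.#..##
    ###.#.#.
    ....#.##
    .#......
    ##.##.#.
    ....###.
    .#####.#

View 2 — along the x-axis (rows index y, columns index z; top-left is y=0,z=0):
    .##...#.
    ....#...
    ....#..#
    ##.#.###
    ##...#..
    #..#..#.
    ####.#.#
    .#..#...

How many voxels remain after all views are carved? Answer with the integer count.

remaining voxels: 101

before carving: 512 voxels (8×8×8)
step 1: project along y, AND mask (30/64) → |grid| = 240
step 2: project along x, AND mask (26/64) → |grid| = 101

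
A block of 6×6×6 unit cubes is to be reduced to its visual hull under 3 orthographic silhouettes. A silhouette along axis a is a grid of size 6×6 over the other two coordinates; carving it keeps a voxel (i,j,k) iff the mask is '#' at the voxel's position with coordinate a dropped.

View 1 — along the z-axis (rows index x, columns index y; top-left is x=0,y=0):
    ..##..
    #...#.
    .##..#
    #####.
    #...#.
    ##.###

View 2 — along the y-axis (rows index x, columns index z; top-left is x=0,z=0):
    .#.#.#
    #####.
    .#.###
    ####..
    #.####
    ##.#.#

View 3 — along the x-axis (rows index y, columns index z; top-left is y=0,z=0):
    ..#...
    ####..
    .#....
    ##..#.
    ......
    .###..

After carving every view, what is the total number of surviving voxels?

before carving: 216 voxels (6×6×6)
after view 1 [z-axis, 19 of 36 cells solid] → remaining = 114
after view 2 [y-axis, 25 of 36 cells solid] → remaining = 78
after view 3 [x-axis, 12 of 36 cells solid] → remaining = 24

24 voxels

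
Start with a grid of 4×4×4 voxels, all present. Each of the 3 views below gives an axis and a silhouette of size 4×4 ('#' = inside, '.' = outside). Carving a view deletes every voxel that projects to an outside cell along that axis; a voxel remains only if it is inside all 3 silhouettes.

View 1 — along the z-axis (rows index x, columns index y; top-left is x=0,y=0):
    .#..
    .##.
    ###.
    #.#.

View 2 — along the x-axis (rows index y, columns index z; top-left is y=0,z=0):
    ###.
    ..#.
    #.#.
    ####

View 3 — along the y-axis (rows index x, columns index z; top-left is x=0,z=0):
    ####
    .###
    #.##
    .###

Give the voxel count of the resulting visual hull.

full grid |V| = 64
carve view 1 (along z, XY-mask fill 8/16): 32 voxels remain
carve view 2 (along x, YZ-mask fill 10/16): 15 voxels remain
carve view 3 (along y, XZ-mask fill 13/16): 11 voxels remain

remaining voxels: 11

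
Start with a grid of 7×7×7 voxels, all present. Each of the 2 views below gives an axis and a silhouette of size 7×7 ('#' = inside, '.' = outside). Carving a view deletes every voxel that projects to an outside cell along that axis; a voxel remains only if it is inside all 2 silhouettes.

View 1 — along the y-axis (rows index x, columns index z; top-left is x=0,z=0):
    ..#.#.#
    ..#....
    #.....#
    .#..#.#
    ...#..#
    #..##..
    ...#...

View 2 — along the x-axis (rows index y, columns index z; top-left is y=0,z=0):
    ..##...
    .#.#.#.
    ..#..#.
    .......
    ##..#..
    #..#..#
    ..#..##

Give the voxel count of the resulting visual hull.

|visual hull| = 32

start: 7×7×7 = 343 voxels
[1] y-view keeps 15 columns → grid now 105
[2] x-view keeps 16 columns → grid now 32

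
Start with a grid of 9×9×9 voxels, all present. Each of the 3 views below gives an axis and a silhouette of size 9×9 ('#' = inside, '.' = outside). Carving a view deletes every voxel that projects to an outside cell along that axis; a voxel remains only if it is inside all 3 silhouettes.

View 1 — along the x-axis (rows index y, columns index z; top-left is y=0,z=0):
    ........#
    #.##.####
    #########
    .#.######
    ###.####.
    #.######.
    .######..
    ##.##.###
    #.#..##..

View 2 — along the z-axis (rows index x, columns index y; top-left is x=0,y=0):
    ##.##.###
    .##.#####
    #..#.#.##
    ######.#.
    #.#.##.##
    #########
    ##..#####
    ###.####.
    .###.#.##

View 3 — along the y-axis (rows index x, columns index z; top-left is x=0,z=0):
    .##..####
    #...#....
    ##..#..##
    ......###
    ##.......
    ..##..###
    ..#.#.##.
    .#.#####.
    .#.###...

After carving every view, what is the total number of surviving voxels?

|visual hull| = 174

full grid |V| = 729
  1. axis=0 (YZ plane), |mask|=55  ⇒  voxels=495
  2. axis=2 (XY plane), |mask|=61  ⇒  voxels=371
  3. axis=1 (XZ plane), |mask|=37  ⇒  voxels=174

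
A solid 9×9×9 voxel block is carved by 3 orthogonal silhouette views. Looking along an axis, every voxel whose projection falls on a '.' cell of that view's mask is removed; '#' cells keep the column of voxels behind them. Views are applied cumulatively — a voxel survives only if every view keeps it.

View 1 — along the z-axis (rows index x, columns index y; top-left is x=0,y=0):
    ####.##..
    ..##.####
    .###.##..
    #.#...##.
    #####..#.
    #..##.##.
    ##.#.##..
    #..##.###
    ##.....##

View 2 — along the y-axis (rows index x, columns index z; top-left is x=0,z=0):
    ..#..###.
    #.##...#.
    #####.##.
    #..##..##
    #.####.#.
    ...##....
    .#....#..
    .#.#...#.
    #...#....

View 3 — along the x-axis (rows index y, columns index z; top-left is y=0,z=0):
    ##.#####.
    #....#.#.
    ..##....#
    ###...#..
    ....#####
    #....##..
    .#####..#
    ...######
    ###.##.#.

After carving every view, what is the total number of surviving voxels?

before carving: 729 voxels (9×9×9)
after view 1 [z-axis, 47 of 81 cells solid] → remaining = 423
after view 2 [y-axis, 35 of 81 cells solid] → remaining = 185
after view 3 [x-axis, 43 of 81 cells solid] → remaining = 100

100 voxels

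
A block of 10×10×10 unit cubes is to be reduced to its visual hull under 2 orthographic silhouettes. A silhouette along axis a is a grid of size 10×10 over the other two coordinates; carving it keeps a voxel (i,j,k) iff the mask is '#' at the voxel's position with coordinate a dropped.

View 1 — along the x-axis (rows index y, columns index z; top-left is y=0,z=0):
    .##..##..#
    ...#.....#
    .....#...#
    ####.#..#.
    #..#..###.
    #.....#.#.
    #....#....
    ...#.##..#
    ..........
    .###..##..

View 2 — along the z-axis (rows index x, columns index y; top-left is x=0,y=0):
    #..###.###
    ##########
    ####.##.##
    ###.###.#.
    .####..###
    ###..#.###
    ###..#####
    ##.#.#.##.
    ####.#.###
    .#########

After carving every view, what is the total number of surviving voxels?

initial block: 10^3 = 1000
after view 1 [x-axis, 34 of 100 cells solid] → remaining = 340
after view 2 [z-axis, 77 of 100 cells solid] → remaining = 250

voxel count = 250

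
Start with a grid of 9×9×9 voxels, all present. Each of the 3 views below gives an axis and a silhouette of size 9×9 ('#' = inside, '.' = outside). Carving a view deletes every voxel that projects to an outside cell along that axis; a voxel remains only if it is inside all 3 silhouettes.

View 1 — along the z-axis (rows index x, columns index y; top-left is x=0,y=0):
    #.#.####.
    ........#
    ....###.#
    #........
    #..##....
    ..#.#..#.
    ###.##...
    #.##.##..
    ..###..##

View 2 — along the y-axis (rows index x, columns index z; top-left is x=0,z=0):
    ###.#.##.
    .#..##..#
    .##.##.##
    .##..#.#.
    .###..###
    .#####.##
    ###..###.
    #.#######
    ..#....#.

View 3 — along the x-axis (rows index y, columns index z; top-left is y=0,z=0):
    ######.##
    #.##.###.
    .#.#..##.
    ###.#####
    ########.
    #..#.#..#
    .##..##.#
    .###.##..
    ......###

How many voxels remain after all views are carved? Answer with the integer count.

start: 9×9×9 = 729 voxels
V1 z: intersect with XY mask (33 set) -- 297 left
V2 y: intersect with XZ mask (49 set) -- 187 left
V3 x: intersect with YZ mask (51 set) -- 120 left

voxel count = 120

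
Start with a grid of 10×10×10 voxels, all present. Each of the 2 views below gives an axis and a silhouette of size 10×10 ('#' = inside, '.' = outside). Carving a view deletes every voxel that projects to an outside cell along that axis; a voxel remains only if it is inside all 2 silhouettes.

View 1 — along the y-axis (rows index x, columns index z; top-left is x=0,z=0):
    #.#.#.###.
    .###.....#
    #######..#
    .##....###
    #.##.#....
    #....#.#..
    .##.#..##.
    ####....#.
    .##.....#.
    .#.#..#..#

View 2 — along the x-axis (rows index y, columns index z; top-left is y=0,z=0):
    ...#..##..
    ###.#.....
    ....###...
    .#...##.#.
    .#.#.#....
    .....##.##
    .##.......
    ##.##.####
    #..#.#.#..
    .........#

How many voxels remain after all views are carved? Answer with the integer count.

|visual hull| = 164

start: 10×10×10 = 1000 voxels
carve view 1 (along y, XZ-mask fill 47/100): 470 voxels remain
carve view 2 (along x, YZ-mask fill 36/100): 164 voxels remain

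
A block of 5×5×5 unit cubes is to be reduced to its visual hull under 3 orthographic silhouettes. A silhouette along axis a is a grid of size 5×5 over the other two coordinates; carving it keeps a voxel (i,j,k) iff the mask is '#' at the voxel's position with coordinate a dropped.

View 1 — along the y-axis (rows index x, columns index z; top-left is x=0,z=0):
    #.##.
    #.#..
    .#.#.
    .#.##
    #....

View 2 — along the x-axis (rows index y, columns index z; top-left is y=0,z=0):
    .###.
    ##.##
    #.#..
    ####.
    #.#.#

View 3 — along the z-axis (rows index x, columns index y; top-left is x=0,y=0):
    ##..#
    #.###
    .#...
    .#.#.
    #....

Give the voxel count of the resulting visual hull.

remaining voxels: 20

start: 5×5×5 = 125 voxels
V1 y: intersect with XZ mask (11 set) -- 55 left
V2 x: intersect with YZ mask (16 set) -- 37 left
V3 z: intersect with XY mask (11 set) -- 20 left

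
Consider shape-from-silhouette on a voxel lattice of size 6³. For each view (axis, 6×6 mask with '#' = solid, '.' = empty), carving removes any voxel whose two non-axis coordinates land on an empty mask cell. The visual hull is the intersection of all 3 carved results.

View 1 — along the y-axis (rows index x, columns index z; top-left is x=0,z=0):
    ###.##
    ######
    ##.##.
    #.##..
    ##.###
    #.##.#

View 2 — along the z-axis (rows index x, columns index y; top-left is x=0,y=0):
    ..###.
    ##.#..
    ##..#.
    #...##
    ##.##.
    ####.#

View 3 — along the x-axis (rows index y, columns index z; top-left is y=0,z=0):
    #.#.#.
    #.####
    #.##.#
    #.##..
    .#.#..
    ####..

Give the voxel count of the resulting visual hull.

remaining voxels: 56

initial block: 6^3 = 216
carve view 1 (along y, XZ-mask fill 27/36): 162 voxels remain
carve view 2 (along z, XY-mask fill 21/36): 94 voxels remain
carve view 3 (along x, YZ-mask fill 21/36): 56 voxels remain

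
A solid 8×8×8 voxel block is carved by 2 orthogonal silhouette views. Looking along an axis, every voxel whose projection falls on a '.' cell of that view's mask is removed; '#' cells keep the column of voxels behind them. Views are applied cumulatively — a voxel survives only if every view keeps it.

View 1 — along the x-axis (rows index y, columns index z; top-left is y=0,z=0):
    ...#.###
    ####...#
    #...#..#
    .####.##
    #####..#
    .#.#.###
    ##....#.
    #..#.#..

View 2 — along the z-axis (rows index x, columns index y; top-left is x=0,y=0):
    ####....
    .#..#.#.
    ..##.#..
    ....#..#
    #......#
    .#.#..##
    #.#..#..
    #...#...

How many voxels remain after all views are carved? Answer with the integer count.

remaining voxels: 101

before carving: 512 voxels (8×8×8)
V1 x: intersect with YZ mask (35 set) -- 280 left
V2 z: intersect with XY mask (23 set) -- 101 left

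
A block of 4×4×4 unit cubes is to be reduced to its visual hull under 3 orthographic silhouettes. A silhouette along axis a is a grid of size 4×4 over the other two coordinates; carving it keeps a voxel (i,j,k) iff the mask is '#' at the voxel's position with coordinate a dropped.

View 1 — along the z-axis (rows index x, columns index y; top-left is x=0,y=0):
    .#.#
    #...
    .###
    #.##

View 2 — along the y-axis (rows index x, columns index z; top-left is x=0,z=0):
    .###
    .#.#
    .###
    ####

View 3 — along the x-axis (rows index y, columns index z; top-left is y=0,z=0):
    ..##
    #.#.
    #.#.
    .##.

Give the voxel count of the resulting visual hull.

initial block: 4^3 = 64
after view 1 [z-axis, 9 of 16 cells solid] → remaining = 36
after view 2 [y-axis, 12 of 16 cells solid] → remaining = 29
after view 3 [x-axis, 8 of 16 cells solid] → remaining = 14

remaining voxels: 14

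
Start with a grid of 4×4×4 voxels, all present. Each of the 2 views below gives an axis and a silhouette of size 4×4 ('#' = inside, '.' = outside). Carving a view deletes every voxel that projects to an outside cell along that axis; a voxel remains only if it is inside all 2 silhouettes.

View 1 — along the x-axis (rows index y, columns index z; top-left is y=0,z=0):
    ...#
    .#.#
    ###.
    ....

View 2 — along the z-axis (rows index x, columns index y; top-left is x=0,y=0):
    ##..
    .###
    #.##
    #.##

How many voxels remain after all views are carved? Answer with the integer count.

full grid |V| = 64
  1. axis=0 (YZ plane), |mask|=6  ⇒  voxels=24
  2. axis=2 (XY plane), |mask|=11  ⇒  voxels=16

remaining voxels: 16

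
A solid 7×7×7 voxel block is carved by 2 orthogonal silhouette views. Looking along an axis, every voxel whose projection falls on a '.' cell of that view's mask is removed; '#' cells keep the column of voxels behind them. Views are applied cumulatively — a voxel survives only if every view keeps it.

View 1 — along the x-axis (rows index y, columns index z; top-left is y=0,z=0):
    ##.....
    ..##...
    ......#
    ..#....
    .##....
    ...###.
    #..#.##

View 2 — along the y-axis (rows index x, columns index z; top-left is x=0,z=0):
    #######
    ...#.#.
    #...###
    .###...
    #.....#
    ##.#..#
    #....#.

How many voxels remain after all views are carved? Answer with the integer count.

start: 7×7×7 = 343 voxels
[1] x-view keeps 15 columns → grid now 105
[2] y-view keeps 24 columns → grid now 52

52 voxels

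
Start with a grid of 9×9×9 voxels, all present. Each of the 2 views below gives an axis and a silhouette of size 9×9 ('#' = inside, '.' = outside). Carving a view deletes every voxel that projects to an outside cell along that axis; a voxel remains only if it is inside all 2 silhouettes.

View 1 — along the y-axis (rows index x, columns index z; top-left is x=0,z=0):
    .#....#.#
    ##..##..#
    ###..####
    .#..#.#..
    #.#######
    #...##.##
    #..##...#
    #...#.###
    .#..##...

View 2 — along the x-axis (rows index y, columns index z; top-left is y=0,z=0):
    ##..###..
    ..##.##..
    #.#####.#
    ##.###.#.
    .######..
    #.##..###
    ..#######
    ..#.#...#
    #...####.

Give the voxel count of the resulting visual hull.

start: 9×9×9 = 729 voxels
V1 y: intersect with XZ mask (43 set) -- 387 left
V2 x: intersect with YZ mask (49 set) -- 232 left

voxel count = 232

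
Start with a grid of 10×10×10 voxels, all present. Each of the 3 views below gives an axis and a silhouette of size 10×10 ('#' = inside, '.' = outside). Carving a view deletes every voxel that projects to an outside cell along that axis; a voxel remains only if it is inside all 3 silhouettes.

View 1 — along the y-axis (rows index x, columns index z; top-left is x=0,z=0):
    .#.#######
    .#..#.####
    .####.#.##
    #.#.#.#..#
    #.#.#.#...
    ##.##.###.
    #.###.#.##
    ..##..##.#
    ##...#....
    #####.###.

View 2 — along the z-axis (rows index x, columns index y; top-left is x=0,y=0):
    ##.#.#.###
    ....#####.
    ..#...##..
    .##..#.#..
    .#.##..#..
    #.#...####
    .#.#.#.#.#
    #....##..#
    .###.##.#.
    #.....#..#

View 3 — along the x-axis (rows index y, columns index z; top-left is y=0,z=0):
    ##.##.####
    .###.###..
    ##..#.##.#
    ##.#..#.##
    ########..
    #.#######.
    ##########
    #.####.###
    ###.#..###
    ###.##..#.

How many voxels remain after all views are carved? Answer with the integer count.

voxel count = 206

start: 10×10×10 = 1000 voxels
V1 y: intersect with XZ mask (60 set) -- 600 left
V2 z: intersect with XY mask (47 set) -- 282 left
V3 x: intersect with YZ mask (73 set) -- 206 left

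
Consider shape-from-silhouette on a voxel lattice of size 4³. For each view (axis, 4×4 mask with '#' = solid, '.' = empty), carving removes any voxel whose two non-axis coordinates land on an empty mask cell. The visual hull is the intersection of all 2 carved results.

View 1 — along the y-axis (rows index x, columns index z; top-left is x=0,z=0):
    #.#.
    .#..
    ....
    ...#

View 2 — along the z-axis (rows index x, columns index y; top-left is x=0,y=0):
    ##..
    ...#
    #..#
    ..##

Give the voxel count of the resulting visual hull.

7 voxels

start: 4×4×4 = 64 voxels
carve view 1 (along y, XZ-mask fill 4/16): 16 voxels remain
carve view 2 (along z, XY-mask fill 7/16): 7 voxels remain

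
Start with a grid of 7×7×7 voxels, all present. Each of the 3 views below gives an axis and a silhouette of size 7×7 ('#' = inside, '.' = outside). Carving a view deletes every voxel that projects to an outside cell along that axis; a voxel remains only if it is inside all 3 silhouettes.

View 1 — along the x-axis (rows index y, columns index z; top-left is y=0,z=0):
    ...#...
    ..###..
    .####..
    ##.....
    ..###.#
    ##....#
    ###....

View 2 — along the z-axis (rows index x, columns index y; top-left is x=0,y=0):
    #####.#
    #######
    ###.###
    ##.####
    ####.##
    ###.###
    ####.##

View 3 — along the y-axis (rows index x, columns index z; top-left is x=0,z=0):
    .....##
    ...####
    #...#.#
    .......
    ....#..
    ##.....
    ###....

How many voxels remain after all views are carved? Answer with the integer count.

before carving: 343 voxels (7×7×7)
step 1: project along x, AND mask (20/49) → |grid| = 140
step 2: project along z, AND mask (43/49) → |grid| = 121
step 3: project along y, AND mask (15/49) → |grid| = 34

34 voxels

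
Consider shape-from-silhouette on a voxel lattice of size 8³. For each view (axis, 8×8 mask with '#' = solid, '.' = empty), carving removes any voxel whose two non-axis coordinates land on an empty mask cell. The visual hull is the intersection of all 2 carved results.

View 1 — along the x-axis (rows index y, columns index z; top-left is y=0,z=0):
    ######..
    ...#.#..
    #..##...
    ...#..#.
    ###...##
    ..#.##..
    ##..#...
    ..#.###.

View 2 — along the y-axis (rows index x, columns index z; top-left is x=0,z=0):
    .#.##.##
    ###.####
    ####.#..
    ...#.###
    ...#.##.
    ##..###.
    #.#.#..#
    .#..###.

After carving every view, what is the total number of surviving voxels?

voxel count = 130

start: 8×8×8 = 512 voxels
after view 1 [x-axis, 28 of 64 cells solid] → remaining = 224
after view 2 [y-axis, 37 of 64 cells solid] → remaining = 130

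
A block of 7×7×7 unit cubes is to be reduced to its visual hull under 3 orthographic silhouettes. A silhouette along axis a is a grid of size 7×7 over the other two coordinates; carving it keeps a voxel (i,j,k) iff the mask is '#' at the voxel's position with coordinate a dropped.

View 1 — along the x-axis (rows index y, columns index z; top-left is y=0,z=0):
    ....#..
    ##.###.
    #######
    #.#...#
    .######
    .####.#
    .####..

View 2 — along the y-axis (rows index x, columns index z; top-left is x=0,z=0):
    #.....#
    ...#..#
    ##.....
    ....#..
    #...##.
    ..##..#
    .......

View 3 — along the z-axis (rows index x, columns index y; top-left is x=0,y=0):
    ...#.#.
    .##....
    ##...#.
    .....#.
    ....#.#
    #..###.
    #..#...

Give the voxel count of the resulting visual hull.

before carving: 343 voxels (7×7×7)
after view 1 [x-axis, 31 of 49 cells solid] → remaining = 217
after view 2 [y-axis, 13 of 49 cells solid] → remaining = 56
after view 3 [z-axis, 16 of 49 cells solid] → remaining = 21

remaining voxels: 21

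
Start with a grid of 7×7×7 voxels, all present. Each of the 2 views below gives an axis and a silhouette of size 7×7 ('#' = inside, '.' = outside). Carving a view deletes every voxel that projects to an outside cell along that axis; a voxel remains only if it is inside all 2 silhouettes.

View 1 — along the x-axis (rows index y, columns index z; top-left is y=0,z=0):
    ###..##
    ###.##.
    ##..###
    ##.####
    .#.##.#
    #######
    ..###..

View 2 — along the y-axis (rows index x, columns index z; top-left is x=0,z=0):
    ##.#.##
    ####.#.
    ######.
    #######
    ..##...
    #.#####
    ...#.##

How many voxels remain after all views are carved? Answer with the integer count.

remaining voxels: 165

full grid |V| = 343
[1] x-view keeps 35 columns → grid now 245
[2] y-view keeps 34 columns → grid now 165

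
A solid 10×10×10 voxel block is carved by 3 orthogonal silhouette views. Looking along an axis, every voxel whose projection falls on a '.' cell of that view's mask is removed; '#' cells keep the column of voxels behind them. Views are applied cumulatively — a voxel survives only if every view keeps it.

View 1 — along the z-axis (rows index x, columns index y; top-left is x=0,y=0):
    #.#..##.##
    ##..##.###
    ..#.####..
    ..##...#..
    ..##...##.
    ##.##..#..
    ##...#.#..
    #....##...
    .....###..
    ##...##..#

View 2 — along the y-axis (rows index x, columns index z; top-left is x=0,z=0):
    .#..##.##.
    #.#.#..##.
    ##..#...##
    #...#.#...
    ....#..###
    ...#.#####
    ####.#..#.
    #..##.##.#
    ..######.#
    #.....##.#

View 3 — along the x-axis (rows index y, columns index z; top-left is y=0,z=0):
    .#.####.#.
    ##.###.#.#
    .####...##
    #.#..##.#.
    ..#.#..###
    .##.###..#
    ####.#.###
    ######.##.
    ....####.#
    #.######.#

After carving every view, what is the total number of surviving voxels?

start: 10×10×10 = 1000 voxels
step 1: project along z, AND mask (45/100) → |grid| = 450
step 2: project along y, AND mask (51/100) → |grid| = 228
step 3: project along x, AND mask (64/100) → |grid| = 148

148 voxels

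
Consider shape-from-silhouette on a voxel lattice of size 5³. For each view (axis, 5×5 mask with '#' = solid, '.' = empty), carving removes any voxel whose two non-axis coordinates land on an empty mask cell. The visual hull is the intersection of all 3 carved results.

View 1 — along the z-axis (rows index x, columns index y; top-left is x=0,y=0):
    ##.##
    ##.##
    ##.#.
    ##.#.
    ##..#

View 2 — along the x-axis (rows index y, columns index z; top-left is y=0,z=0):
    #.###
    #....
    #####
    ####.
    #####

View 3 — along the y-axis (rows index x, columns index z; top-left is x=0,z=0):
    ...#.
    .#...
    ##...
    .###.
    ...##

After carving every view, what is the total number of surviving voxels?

voxel count = 18

initial block: 5^3 = 125
carve view 1 (along z, XY-mask fill 17/25): 85 voxels remain
carve view 2 (along x, YZ-mask fill 19/25): 56 voxels remain
carve view 3 (along y, XZ-mask fill 9/25): 18 voxels remain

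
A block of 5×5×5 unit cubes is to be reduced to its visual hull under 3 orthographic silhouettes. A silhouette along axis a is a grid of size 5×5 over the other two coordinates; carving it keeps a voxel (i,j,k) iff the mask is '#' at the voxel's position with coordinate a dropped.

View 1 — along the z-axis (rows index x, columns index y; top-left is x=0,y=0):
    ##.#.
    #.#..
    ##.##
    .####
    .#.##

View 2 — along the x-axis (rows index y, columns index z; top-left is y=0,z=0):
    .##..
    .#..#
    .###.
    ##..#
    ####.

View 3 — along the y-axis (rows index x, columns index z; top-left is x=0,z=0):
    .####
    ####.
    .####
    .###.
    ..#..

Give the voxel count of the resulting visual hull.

voxel count = 29

before carving: 125 voxels (5×5×5)
step 1: project along z, AND mask (16/25) → |grid| = 80
step 2: project along x, AND mask (14/25) → |grid| = 44
step 3: project along y, AND mask (16/25) → |grid| = 29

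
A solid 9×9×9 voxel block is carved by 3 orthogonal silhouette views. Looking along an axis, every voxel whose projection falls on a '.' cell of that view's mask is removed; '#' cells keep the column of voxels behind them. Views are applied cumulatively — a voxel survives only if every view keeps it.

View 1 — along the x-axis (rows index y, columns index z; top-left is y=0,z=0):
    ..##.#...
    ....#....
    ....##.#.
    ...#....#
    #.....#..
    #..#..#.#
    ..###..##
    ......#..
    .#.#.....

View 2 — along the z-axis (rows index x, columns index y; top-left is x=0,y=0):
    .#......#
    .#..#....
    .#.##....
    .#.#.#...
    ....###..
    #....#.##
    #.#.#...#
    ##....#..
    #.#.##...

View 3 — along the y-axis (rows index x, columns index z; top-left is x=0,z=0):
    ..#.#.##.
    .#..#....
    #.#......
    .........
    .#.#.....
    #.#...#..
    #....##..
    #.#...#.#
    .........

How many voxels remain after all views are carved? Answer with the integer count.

before carving: 729 voxels (9×9×9)
step 1: project along x, AND mask (23/81) → |grid| = 207
step 2: project along z, AND mask (28/81) → |grid| = 70
step 3: project along y, AND mask (20/81) → |grid| = 16

16 voxels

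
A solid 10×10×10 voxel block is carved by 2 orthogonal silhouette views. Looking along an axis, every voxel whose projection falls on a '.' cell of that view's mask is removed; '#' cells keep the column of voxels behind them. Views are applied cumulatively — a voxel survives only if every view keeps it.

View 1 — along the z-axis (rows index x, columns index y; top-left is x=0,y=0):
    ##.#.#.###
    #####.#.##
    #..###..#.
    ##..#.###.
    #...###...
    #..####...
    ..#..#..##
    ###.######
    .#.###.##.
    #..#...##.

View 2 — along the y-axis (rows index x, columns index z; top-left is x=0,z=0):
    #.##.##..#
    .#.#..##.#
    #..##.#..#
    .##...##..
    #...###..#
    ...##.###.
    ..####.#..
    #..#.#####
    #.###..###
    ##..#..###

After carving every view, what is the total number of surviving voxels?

voxel count = 325

before carving: 1000 voxels (10×10×10)
step 1: project along z, AND mask (58/100) → |grid| = 580
step 2: project along y, AND mask (55/100) → |grid| = 325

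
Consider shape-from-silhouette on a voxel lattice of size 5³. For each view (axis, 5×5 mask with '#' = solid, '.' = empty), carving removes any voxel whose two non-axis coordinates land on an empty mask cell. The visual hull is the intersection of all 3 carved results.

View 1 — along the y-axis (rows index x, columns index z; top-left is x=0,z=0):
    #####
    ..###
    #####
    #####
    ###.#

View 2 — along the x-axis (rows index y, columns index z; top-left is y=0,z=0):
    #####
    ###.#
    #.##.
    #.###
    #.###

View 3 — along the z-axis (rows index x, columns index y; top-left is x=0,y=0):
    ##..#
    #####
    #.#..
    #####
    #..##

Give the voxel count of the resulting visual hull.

before carving: 125 voxels (5×5×5)
after view 1 [y-axis, 22 of 25 cells solid] → remaining = 110
after view 2 [x-axis, 20 of 25 cells solid] → remaining = 89
after view 3 [z-axis, 18 of 25 cells solid] → remaining = 64

voxel count = 64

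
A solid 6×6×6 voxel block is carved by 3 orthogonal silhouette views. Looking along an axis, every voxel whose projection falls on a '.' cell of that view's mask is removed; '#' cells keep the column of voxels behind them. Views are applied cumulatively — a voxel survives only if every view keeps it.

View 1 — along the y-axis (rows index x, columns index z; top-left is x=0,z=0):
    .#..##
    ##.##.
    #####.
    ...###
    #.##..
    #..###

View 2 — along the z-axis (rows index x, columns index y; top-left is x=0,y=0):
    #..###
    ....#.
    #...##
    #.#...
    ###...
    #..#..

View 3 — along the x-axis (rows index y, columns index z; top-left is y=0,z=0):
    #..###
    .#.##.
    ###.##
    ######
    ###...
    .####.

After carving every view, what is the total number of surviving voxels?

remaining voxels: 38

initial block: 6^3 = 216
[1] y-view keeps 22 columns → grid now 132
[2] z-view keeps 15 columns → grid now 54
[3] x-view keeps 25 columns → grid now 38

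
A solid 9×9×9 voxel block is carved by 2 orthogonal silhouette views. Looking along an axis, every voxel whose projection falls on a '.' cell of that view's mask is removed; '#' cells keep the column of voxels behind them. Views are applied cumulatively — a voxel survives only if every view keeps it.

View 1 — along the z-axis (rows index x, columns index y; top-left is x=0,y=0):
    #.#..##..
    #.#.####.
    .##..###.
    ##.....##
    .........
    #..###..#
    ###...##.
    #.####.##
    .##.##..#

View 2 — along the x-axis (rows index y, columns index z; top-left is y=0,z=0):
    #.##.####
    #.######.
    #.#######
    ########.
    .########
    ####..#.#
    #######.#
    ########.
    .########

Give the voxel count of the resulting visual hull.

306 voxels

start: 9×9×9 = 729 voxels
  1. axis=2 (XY plane), |mask|=41  ⇒  voxels=369
  2. axis=0 (YZ plane), |mask|=68  ⇒  voxels=306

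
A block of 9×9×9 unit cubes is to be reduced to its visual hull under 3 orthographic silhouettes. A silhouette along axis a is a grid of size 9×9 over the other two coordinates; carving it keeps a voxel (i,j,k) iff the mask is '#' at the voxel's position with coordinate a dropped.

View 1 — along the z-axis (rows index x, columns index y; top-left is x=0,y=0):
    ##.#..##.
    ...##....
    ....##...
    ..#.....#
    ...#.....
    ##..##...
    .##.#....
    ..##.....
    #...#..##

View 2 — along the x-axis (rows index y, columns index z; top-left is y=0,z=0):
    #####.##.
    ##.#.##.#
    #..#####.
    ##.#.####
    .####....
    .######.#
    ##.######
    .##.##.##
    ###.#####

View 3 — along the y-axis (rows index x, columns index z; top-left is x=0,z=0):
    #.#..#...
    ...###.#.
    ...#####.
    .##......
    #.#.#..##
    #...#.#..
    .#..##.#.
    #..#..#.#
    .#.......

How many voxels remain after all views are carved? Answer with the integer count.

52 voxels

before carving: 729 voxels (9×9×9)
[1] z-view keeps 25 columns → grid now 225
[2] x-view keeps 59 columns → grid now 155
[3] y-view keeps 31 columns → grid now 52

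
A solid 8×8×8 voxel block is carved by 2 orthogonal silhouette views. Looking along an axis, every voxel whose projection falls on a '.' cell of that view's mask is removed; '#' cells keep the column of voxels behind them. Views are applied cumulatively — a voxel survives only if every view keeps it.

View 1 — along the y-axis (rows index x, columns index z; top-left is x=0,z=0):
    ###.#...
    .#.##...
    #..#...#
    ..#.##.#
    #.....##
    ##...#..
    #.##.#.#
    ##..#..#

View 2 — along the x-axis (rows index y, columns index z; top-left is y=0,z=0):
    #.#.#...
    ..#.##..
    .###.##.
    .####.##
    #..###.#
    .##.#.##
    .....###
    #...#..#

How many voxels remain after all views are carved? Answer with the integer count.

before carving: 512 voxels (8×8×8)
carve view 1 (along y, XZ-mask fill 29/64): 232 voxels remain
carve view 2 (along x, YZ-mask fill 33/64): 119 voxels remain

|visual hull| = 119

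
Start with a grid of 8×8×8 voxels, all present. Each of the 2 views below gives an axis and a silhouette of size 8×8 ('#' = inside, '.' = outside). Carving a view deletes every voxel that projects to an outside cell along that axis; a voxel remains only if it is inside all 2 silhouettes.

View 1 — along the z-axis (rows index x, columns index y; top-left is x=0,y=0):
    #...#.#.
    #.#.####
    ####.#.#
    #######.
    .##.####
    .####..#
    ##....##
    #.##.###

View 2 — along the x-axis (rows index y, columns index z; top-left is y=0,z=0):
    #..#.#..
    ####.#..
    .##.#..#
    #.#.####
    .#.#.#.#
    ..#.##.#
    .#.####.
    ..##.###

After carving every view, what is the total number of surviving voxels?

|visual hull| = 191

full grid |V| = 512
after view 1 [z-axis, 43 of 64 cells solid] → remaining = 344
after view 2 [x-axis, 36 of 64 cells solid] → remaining = 191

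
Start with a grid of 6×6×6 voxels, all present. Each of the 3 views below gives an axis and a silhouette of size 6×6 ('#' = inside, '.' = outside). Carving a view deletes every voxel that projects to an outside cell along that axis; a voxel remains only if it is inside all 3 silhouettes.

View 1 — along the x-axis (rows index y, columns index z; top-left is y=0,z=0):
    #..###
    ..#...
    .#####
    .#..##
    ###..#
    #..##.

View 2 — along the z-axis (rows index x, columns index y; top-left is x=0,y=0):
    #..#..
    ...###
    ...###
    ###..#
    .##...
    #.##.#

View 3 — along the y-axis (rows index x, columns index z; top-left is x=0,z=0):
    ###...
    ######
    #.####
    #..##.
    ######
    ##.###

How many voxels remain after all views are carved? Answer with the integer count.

initial block: 6^3 = 216
step 1: project along x, AND mask (20/36) → |grid| = 120
step 2: project along z, AND mask (18/36) → |grid| = 61
step 3: project along y, AND mask (28/36) → |grid| = 48

48 voxels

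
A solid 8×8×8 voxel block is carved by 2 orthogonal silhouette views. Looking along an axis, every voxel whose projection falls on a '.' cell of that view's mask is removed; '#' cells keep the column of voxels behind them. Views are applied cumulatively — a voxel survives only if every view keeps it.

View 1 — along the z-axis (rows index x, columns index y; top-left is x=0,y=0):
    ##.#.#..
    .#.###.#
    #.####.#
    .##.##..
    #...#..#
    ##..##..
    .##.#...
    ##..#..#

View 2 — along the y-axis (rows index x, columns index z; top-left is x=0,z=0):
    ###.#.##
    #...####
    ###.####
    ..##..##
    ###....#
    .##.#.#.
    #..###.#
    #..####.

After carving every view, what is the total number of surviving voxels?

before carving: 512 voxels (8×8×8)
step 1: project along z, AND mask (33/64) → |grid| = 264
step 2: project along y, AND mask (40/64) → |grid| = 170

voxel count = 170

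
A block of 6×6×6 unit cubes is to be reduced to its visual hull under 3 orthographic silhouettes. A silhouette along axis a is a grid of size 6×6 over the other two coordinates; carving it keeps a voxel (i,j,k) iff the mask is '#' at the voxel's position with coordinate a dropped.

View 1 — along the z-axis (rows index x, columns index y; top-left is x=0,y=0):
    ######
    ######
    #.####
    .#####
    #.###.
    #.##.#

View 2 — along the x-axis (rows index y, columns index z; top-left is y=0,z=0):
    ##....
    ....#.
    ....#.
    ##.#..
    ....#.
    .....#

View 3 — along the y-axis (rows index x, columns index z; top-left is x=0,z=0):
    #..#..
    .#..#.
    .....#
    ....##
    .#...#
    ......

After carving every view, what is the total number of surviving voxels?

before carving: 216 voxels (6×6×6)
  1. axis=2 (XY plane), |mask|=30  ⇒  voxels=180
  2. axis=0 (YZ plane), |mask|=9  ⇒  voxels=47
  3. axis=1 (XZ plane), |mask|=9  ⇒  voxels=15

15 voxels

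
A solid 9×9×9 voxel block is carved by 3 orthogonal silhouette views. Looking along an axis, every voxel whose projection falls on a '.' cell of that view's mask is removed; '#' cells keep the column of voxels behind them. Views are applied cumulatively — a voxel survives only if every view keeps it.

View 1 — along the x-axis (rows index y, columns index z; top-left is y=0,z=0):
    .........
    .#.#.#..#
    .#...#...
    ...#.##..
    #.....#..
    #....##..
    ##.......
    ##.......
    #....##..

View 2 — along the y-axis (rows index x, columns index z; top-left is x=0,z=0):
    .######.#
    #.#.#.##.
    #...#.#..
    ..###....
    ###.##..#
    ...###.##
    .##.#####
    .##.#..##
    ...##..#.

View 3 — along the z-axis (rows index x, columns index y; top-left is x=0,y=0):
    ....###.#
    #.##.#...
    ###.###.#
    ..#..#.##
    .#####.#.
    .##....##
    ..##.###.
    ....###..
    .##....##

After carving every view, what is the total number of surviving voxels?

voxel count = 42

before carving: 729 voxels (9×9×9)
carve view 1 (along x, YZ-mask fill 21/81): 189 voxels remain
carve view 2 (along y, XZ-mask fill 44/81): 80 voxels remain
carve view 3 (along z, XY-mask fill 41/81): 42 voxels remain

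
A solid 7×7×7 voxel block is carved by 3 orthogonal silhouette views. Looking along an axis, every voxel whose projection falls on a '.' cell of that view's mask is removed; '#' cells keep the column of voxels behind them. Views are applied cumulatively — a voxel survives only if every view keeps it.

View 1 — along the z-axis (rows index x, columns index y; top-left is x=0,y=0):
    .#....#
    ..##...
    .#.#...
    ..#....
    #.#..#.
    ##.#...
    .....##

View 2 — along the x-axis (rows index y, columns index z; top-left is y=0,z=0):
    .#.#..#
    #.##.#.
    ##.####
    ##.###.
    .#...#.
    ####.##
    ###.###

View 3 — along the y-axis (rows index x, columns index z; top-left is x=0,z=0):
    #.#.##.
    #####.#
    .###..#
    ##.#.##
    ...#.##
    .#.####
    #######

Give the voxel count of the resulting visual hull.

54 voxels

initial block: 7^3 = 343
carve view 1 (along z, XY-mask fill 15/49): 105 voxels remain
carve view 2 (along x, YZ-mask fill 32/49): 75 voxels remain
carve view 3 (along y, XZ-mask fill 34/49): 54 voxels remain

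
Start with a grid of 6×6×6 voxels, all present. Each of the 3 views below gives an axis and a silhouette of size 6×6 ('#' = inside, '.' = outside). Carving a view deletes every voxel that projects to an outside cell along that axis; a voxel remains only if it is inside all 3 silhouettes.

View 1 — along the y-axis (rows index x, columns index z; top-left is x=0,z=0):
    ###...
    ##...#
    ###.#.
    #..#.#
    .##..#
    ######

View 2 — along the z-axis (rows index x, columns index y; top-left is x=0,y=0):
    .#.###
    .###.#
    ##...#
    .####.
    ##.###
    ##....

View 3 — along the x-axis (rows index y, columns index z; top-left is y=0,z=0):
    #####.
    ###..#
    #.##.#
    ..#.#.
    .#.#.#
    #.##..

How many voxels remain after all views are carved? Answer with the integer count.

remaining voxels: 47

before carving: 216 voxels (6×6×6)
carve view 1 (along y, XZ-mask fill 22/36): 132 voxels remain
carve view 2 (along z, XY-mask fill 22/36): 75 voxels remain
carve view 3 (along x, YZ-mask fill 21/36): 47 voxels remain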